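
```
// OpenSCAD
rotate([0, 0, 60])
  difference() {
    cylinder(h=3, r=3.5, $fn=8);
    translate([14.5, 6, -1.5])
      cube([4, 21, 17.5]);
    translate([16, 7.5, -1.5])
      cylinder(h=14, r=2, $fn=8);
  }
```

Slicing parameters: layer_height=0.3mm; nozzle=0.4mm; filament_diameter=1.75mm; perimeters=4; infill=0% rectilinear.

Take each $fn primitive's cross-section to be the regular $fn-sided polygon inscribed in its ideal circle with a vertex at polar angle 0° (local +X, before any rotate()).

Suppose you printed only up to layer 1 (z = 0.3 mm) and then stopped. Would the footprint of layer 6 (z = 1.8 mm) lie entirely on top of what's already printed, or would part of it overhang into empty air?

entirely on top

Compare the two slices. At z = 0.3: the cylinder: section is a regular 8-gon, circumradius r=3.5 (area = (8/2)·3.500²·sin(360°/8) = 34.65 mm²); the 4×21 cube at (14.5, 6) contributes its full rectangle (area 84.00 mm²); the r=2 cylinder at (16, 7.5) contributes a regular 8-gon of circumradius 2 (area = (8/2)·2.000²·sin(360°/8) = 11.31 mm²); Taking the first minus the rest: starting from the r=3.5 cylinder (34.65 mm²), the 4×21 cube at (14.5, 6) misses the remaining region (no effect); the r=2 cylinder at (16, 7.5) misses the remaining region (no effect) — area = 34.65 mm²; (rotated 60° about Z; rotation is an isometry so areas/perimeters/island counts are preserved). At z = 1.8: the cylinder: section is a regular 8-gon, circumradius r=3.5 (area = (8/2)·3.500²·sin(360°/8) = 34.65 mm²); the 4×21 cube at (14.5, 6) contributes its full rectangle (area 84.00 mm²); the r=2 cylinder at (16, 7.5) contributes a regular 8-gon of circumradius 2 (area = (8/2)·2.000²·sin(360°/8) = 11.31 mm²); Taking the first minus the rest: starting from the r=3.5 cylinder (34.65 mm²), the 4×21 cube at (14.5, 6) misses the remaining region (no effect); the r=2 cylinder at (16, 7.5) misses the remaining region (no effect) — area = 34.65 mm²; (rotated 60° about Z; rotation is an isometry so areas/perimeters/island counts are preserved). Checking containment: the cross-section at z = 1.8 is a subset of the cross-section at z = 0.3.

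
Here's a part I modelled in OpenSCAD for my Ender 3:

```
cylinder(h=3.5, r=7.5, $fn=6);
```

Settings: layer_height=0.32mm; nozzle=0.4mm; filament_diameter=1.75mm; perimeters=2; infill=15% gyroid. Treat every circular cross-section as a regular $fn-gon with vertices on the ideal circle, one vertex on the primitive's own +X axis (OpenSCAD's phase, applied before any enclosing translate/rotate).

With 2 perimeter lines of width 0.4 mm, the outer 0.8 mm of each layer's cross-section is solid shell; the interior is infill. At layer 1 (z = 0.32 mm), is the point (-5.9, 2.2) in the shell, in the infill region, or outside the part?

shell

At z = 0.32 mm: the r=7.5 cylinder contributes a regular 6-gon of circumradius 7.5. Overall, the cross-section is a single solid region. The nearest boundary edge runs (-3.75, 6.50)→(-7.50, 0.00); distance from the point to it = 0.29 mm. The point is inside the cross-section, 0.29 mm from the nearest boundary — within the 0.8 mm shell band (2 × 0.4).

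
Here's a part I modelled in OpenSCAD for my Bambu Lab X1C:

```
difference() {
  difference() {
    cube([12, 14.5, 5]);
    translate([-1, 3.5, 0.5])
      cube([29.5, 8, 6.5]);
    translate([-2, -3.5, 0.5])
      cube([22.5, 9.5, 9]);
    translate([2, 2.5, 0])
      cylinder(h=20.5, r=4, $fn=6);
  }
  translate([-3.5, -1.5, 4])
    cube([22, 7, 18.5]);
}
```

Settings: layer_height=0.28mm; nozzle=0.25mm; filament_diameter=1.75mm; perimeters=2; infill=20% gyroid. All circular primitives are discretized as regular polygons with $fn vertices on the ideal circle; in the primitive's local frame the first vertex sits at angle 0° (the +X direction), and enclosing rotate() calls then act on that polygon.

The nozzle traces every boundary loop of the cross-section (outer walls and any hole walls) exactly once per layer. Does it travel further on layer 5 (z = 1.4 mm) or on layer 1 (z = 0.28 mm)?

Layer 5 (z = 1.4): the cube is present — its section is the full 12×14.5 rectangle (perimeter 53.00 mm); the 29.5×8 cube at (-1, 3.5) contributes its full rectangle (perimeter 75.00 mm); the 22.5×9.5 cube at (-2, -3.5) contributes its full rectangle (perimeter 64.00 mm); the cylinder at (2, 2.5): section is a regular 6-gon, circumradius r=4 (perimeter = 2·6·4.000·sin(180°/6) = 24.00 mm); After the difference (first − rest): starting from the 12×14.5 cube, the 29.5×8 cube at (-1, 3.5) partially overlaps it — only the 96.00 mm² overlap (of its 236.00 mm²) is removed, clipping the outline; the 22.5×9.5 cube at (-2, -3.5) partially overlaps it — only the 42.00 mm² overlap (of its 213.75 mm²) is removed, clipping the outline; the r=4 cylinder at (2, 2.5) misses the remaining region (no effect) — boundary = 30.00 mm; the cube at (-3.5, -1.5) is absent (z outside [4, 22.5]); Taking the first minus the rest: none of the subtracted shapes is present at this height, so that combined region is unchanged — boundary = 30.00 mm. So its perimeter = 30.00 mm. Layer 1 (z = 0.28): the 12×14.5 cube contributes its full rectangle (perimeter 53.00 mm); the cube at (-1, 3.5) is absent (z outside [0.5, 7]); the cube at (-2, -3.5) is absent (z outside [0.5, 9.5]); the r=4 cylinder at (2, 2.5) gives a regular 6-gon of circumradius 4 (constant along its height) (perimeter = 2·6·4.000·sin(180°/6) = 24.00 mm); Taking the first minus the rest: starting from the 12×14.5 cube, the r=4 cylinder at (2, 2.5) partially overlaps it — only the 30.52 mm² overlap (of its 41.57 mm²) is removed, clipping the outline — boundary = 53.37 mm; the cube at (-3.5, -1.5) is absent (z outside [4, 22.5]); After the difference (first − rest): none of the subtracted shapes is present at this height, so that combined region is unchanged — boundary = 53.37 mm. So its perimeter = 53.37 mm. Layer 1 is larger (53.37 vs 30.00 mm).

layer 1 (z = 0.28 mm)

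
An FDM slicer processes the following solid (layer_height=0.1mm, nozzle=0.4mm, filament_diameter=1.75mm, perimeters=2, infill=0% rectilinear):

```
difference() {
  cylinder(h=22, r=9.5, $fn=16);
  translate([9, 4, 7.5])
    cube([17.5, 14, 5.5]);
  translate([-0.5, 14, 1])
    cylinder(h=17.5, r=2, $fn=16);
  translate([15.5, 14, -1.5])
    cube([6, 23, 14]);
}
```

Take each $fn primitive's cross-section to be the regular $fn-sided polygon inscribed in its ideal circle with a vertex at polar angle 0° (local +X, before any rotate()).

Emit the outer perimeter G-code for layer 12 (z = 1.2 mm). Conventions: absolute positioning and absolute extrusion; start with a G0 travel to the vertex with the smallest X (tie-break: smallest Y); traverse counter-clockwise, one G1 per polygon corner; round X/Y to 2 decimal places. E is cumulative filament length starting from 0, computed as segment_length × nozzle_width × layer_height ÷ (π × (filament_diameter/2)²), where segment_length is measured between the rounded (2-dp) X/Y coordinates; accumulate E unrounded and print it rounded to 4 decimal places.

At z = 1.2 mm: the r=9.5 cylinder gives a regular 16-gon of circumradius 9.5 (constant along its height); the cube at (9, 4) is absent (z outside [7.5, 13]); the r=2 cylinder at (-0.5, 14) contributes a regular 16-gon of circumradius 2; the cube at (15.5, 14) is present — its section is the full 6×23 rectangle; After the difference (first − rest): starting from the r=9.5 cylinder, the r=2 cylinder at (-0.5, 14) misses the remaining region (no effect); the 6×23 cube at (15.5, 14) misses the remaining region (no effect) — 1 connected region. The outline is a single polygon with 16 vertices. Extrusion per mm of travel: 0.4 × 0.1 / (π × 0.875²) = 0.016630. Accumulating E over each segment gives final E = 0.9866.

G0 X-9.50 Y0.00 Z1.20
G1 X-8.78 Y-3.64 E0.0617
G1 X-6.72 Y-6.72 E0.1233
G1 X-3.64 Y-8.78 E0.1849
G1 X0.00 Y-9.50 E0.2467
G1 X3.64 Y-8.78 E0.3084
G1 X6.72 Y-6.72 E0.3700
G1 X8.78 Y-3.64 E0.4316
G1 X9.50 Y0.00 E0.4933
G1 X8.78 Y3.64 E0.5550
G1 X6.72 Y6.72 E0.6166
G1 X3.64 Y8.78 E0.6783
G1 X0.00 Y9.50 E0.7400
G1 X-3.64 Y8.78 E0.8017
G1 X-6.72 Y6.72 E0.8633
G1 X-8.78 Y3.64 E0.9249
G1 X-9.50 Y0.00 E0.9866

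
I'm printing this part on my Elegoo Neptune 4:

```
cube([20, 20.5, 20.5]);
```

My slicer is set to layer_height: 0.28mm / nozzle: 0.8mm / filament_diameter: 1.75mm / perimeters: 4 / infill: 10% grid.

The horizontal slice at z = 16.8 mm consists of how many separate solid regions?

1

At z = 16.8 mm: the cube (footprint 20×20.5) is included at this height. The result has 1 disconnected region.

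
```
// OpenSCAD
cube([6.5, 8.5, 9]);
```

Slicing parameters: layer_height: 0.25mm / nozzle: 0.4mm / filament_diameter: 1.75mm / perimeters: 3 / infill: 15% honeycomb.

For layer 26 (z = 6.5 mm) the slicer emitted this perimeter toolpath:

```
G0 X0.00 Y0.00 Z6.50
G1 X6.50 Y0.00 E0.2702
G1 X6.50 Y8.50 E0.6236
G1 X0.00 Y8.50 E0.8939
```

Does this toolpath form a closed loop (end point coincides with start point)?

Start point (G0): (0.00, 0.00). End point (last G1): the path does not return to the start — open.

no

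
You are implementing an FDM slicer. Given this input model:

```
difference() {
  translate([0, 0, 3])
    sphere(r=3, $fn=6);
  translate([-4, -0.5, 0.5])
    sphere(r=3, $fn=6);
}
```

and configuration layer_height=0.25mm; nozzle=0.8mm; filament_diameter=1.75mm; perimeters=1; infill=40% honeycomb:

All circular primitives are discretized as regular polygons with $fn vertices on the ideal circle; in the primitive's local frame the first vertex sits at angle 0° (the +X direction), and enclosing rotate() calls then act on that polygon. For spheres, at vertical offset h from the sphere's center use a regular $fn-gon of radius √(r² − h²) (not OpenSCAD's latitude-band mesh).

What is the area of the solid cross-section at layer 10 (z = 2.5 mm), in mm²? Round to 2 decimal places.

21.57 mm²

At z = 2.5 mm: the r=3 sphere contributes a regular 6-gon of circumradius √(3²−0.5²) = 2.958 (area = (6/2)·2.958²·sin(360°/6) = 22.73 mm²); the r=3 sphere at (-4, -0.5) contributes a regular 6-gon of circumradius √(3²−2²) = 2.236 (area = (6/2)·2.236²·sin(360°/6) = 12.99 mm²); Subtracting the remaining from the first: starting from the r=3 sphere (22.73 mm²), the r=3 sphere at (-4, -0.5) partially overlaps it — only the 1.16 mm² overlap (of its 12.99 mm²) is removed, clipping the outline — area = 21.57 mm². Overall, the cross-section is a single solid region. Net area = 21.57 mm².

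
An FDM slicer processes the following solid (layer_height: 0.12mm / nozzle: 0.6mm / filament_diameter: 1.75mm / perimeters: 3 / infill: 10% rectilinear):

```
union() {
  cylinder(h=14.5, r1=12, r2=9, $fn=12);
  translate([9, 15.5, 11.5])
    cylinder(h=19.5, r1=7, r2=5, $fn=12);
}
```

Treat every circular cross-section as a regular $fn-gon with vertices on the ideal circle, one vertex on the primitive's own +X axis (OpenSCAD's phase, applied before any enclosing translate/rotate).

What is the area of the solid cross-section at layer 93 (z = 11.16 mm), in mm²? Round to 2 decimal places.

At z = 11.16 mm: the cone contributes a regular 12-gon of circumradius 9.691 (interpolated between r1=12 and r2=9 at t=0.770) (area = (12/2)·9.691²·sin(360°/12) = 281.75 mm²); the cone at (9, 15.5) does not reach this height (z outside [11.5, 31]); Merging all regions: only the cone is present, so the union is just that shape — area = 281.75 mm². Overall, the cross-section is a single solid region. Net area = 281.75 mm².

281.75 mm²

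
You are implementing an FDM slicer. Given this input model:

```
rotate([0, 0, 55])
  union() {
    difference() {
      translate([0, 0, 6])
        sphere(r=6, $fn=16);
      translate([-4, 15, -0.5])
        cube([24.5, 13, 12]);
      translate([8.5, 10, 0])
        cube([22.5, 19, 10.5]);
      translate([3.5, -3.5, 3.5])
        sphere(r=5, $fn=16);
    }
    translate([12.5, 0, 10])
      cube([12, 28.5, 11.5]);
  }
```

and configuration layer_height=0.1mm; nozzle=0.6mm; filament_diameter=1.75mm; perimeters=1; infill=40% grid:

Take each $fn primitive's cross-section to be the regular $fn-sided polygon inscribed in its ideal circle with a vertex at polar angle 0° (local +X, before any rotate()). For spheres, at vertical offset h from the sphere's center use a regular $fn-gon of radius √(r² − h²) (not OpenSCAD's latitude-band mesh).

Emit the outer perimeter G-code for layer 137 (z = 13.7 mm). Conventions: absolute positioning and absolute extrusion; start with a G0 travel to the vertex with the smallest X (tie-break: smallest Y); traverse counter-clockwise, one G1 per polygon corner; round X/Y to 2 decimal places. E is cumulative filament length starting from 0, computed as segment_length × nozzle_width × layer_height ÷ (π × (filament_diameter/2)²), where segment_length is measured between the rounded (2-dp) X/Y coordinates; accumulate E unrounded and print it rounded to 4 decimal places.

G0 X-16.18 Y26.59 Z13.70
G1 X7.17 Y10.24 E0.7111
G1 X14.05 Y20.07 E1.0104
G1 X-9.29 Y36.42 E1.7212
G1 X-16.18 Y26.59 E2.0207

At z = 13.7 mm: the sphere does not reach this height (|z−center|=7.700 > r=6); the cube at (-4, 15) is not intersected at this z (z outside [-0.5, 11.5]); the cube at (8.5, 10) is absent (z outside [0, 10.5]); the sphere at (3.5, -3.5) does not reach this height (|z−center|=10.200 > r=5); Taking the first minus the rest: the first operand is absent here, so nothing remains; the 12×28.5 cube at (12.5, 0) contributes its full rectangle; Combining (union): only the 12×28.5 cube at (12.5, 0) is present, so the union is just that shape — 1 connected region; (rotated 55° about Z; rotation is an isometry so areas/perimeters/island counts are preserved). The outline is a single polygon with 4 vertices. Extrusion per mm of travel: 0.6 × 0.1 / (π × 0.875²) = 0.024945. Accumulating E over each segment gives final E = 2.0207.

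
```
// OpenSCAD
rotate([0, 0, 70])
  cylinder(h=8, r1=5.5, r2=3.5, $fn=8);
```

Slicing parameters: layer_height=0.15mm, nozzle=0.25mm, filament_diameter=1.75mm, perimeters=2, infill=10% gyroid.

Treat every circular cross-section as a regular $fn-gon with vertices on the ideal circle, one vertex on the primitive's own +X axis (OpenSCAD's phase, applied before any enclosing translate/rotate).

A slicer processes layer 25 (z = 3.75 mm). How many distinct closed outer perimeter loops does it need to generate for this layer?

1

At z = 3.75 mm: the cone (r1=5.5→r2=3.5) has section circumradius 4.562 here — a regular 8-gon; (rotated 70° about Z; rotation is an isometry so areas/perimeters/island counts are preserved). The result has 1 disconnected region.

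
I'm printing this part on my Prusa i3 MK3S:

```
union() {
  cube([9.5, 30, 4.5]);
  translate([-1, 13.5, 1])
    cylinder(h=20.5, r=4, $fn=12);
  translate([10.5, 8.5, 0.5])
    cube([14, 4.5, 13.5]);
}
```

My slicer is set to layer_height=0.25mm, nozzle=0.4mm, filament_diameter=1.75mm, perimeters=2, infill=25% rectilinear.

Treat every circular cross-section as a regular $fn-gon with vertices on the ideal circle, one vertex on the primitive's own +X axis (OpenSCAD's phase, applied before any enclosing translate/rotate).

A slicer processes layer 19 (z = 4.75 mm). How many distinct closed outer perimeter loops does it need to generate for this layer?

At z = 4.75 mm: the cube does not reach this height (z outside [0, 4.5]); the r=4 cylinder at (-1, 13.5) contributes a regular 12-gon of circumradius 4; the 14×4.5 cube at (10.5, 8.5) contributes its full rectangle; Merging all regions: the 2 present regions are separate (no shared area or edge), so areas and boundary lengths simply add and each stays a separate island — 2 connected regions. The result has 2 disconnected regions.

2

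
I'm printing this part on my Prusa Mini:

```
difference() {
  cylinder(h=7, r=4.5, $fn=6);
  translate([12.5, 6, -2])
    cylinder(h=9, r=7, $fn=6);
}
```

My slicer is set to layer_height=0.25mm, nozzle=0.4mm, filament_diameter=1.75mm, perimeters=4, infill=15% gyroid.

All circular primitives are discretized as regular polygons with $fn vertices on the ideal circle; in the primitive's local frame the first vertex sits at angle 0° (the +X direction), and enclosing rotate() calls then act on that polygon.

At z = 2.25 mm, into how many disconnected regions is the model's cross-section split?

At z = 2.25 mm: the cylinder: section is a regular 6-gon, circumradius r=4.5; the cylinder at (12.5, 6): section is a regular 6-gon, circumradius r=7; Taking the first minus the rest: starting from the r=4.5 cylinder, the r=7 cylinder at (12.5, 6) misses the remaining region (no effect) — 1 connected region. The result has 1 disconnected region.

1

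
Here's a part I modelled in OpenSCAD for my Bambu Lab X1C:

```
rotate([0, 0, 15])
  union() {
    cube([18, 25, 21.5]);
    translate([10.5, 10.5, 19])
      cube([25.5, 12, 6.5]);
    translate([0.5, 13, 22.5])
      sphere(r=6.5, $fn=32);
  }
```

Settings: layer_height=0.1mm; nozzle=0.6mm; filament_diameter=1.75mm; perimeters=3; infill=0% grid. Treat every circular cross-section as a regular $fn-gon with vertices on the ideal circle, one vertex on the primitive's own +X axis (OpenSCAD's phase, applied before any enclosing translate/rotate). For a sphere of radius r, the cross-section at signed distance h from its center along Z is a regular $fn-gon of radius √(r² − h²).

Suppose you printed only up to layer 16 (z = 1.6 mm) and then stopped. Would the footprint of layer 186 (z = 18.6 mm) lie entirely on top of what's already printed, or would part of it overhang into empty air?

Compare the two slices. At z = 1.6: the 18×25 cube contributes its full rectangle (area 450.00 mm²); the cube at (10.5, 10.5) does not reach this height (z outside [19, 25.5]); the sphere at (0.5, 13) is absent (|z−center|=20.900 > r=6.5); Combining (union): only the 18×25 cube is present, so the union is just that shape — area = 450.00 mm²; (rotated 15° about Z; rotation is an isometry so areas/perimeters/island counts are preserved). At z = 18.6: the 18×25 cube contributes its full rectangle (area 450.00 mm²); the cube at (10.5, 10.5) is absent (z outside [19, 25.5]); the sphere at (0.5, 13): section is a regular 32-gon, circumradius = √(r²−h²) = √(6.5²−3.9²) = 5.200 (area = (32/2)·5.200²·sin(360°/32) = 84.40 mm²); Taking the union: the regions partially overlap — summed areas 534.40 mm² minus the doubly-counted overlap 47.38 mm² gives 487.03 mm² — area = 487.03 mm²; (whole slice rotated 15° about Z — lengths, areas and connectivity unchanged). Checking containment: at z = 18.6 the cross-section extends beyond the z = 1.6 cross-section by about 37.03 mm².

part overhangs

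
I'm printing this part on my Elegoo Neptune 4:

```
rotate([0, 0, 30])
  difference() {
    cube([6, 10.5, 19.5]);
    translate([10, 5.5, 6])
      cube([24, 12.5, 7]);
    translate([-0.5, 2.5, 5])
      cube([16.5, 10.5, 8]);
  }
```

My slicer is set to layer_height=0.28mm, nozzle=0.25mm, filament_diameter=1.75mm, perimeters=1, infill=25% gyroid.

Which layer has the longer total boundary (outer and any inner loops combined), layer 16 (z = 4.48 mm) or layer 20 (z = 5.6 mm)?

Layer 16 (z = 4.48): the 6×10.5 cube contributes its full rectangle (perimeter 33.00 mm); the cube at (10, 5.5) does not reach this height (z outside [6, 13]); the cube at (-0.5, 2.5) is absent (z outside [5, 13]); Subtracting the remaining from the first: none of the subtracted shapes is present at this height, so the 6×10.5 cube is unchanged — boundary = 33.00 mm; (whole slice rotated 30° about Z — lengths, areas and connectivity unchanged). So its perimeter = 33.00 mm. Layer 20 (z = 5.6): the 6×10.5 cube contributes its full rectangle (perimeter 33.00 mm); the cube at (10, 5.5) is absent (z outside [6, 13]); the cube at (-0.5, 2.5) is present — its section is the full 16.5×10.5 rectangle (perimeter 54.00 mm); Taking the first minus the rest: starting from the 6×10.5 cube, the 16.5×10.5 cube at (-0.5, 2.5) partially overlaps it — only the 48.00 mm² overlap (of its 173.25 mm²) is removed, clipping the outline — boundary = 17.00 mm; (whole slice rotated 30° about Z — lengths, areas and connectivity unchanged). So its perimeter = 17.00 mm. Layer 16 is larger (33.00 vs 17.00 mm).

layer 16 (z = 4.48 mm)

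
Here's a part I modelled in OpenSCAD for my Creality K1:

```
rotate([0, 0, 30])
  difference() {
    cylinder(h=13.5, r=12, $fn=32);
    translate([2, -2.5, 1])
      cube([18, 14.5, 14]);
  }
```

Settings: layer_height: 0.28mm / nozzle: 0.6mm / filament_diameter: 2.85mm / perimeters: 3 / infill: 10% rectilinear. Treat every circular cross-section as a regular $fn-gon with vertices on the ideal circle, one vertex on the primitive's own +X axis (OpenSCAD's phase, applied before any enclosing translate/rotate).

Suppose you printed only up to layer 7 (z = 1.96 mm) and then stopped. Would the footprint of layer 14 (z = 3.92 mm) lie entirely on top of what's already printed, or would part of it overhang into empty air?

Compare the two slices. At z = 1.96: the r=12 cylinder gives a regular 32-gon of circumradius 12 (constant along its height) (area = (32/2)·12.000²·sin(360°/32) = 449.49 mm²); the cube at (2, -2.5) (footprint 18×14.5) is included at this height (area 261.00 mm²); Subtracting the remaining from the first: starting from the r=12 cylinder (449.49 mm²), the 18×14.5 cube at (2, -2.5) partially overlaps it — only the 113.26 mm² overlap (of its 261.00 mm²) is removed, clipping the outline — area = 336.23 mm²; (whole slice rotated 30° about Z — lengths, areas and connectivity unchanged). At z = 3.92: the cylinder: section is a regular 32-gon, circumradius r=12 (area = (32/2)·12.000²·sin(360°/32) = 449.49 mm²); the 18×14.5 cube at (2, -2.5) contributes its full rectangle (area 261.00 mm²); Subtracting the remaining from the first: starting from the r=12 cylinder (449.49 mm²), the 18×14.5 cube at (2, -2.5) partially overlaps it — only the 113.26 mm² overlap (of its 261.00 mm²) is removed, clipping the outline — area = 336.23 mm²; (whole slice rotated 30° about Z — lengths, areas and connectivity unchanged). Checking containment: the cross-section at z = 3.92 is a subset of the cross-section at z = 1.96.

entirely on top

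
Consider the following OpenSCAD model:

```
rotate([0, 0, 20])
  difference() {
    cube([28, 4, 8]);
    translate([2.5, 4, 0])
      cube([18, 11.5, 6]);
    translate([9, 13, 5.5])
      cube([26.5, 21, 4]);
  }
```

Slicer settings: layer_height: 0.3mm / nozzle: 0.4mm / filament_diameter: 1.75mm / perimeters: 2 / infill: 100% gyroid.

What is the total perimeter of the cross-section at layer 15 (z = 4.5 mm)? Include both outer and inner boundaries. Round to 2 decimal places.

At z = 4.5 mm: the cube is present — its section is the full 28×4 rectangle (perimeter 64.00 mm); the 18×11.5 cube at (2.5, 4) contributes its full rectangle (perimeter 59.00 mm); the cube at (9, 13) does not reach this height (z outside [5.5, 9.5]); After the difference (first − rest): starting from the 28×4 cube, the 18×11.5 cube at (2.5, 4) misses the remaining region (no effect) — boundary = 64.00 mm; (whole slice rotated 20° about Z — lengths, areas and connectivity unchanged). Overall, the cross-section is a single solid region. Total boundary length (outer) = 64.00 mm.

64.00 mm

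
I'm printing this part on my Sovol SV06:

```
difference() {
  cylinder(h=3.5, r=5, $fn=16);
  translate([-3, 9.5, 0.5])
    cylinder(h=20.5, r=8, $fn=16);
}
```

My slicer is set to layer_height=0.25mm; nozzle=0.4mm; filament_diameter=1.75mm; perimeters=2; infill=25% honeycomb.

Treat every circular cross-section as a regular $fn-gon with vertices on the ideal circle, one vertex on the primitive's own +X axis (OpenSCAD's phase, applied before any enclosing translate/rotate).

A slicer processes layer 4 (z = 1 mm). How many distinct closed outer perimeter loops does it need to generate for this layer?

At z = 1 mm: the r=5 cylinder gives a regular 16-gon of circumradius 5 (constant along its height); the r=8 cylinder at (-3, 9.5) contributes a regular 16-gon of circumradius 8; Subtracting the remaining from the first: starting from the r=5 cylinder, the r=8 cylinder at (-3, 9.5) partially overlaps it — only the 15.30 mm² overlap (of its 195.93 mm²) is removed, clipping the outline — 1 connected region. The result has 1 disconnected region.

1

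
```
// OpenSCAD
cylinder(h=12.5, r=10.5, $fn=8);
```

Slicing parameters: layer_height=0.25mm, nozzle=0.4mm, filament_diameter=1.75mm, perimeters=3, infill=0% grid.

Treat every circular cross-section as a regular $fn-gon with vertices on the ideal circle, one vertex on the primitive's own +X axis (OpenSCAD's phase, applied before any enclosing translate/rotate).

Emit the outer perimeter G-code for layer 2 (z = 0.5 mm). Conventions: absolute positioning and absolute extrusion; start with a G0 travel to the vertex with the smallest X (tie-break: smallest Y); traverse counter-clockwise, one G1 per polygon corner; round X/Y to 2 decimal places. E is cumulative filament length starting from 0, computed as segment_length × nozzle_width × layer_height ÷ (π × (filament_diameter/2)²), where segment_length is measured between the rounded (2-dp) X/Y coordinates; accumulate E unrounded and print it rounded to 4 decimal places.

G0 X-10.50 Y0.00 Z0.50
G1 X-7.42 Y-7.42 E0.3340
G1 X0.00 Y-10.50 E0.6680
G1 X7.42 Y-7.42 E1.0020
G1 X10.50 Y0.00 E1.3360
G1 X7.42 Y7.42 E1.6700
G1 X0.00 Y10.50 E2.0041
G1 X-7.42 Y7.42 E2.3381
G1 X-10.50 Y0.00 E2.6721

At z = 0.5 mm: the r=10.5 cylinder gives a regular 8-gon of circumradius 10.5 (constant along its height). The outline is a single polygon with 8 vertices. Extrusion per mm of travel: 0.4 × 0.25 / (π × 0.875²) = 0.041575. Accumulating E over each segment gives final E = 2.6721.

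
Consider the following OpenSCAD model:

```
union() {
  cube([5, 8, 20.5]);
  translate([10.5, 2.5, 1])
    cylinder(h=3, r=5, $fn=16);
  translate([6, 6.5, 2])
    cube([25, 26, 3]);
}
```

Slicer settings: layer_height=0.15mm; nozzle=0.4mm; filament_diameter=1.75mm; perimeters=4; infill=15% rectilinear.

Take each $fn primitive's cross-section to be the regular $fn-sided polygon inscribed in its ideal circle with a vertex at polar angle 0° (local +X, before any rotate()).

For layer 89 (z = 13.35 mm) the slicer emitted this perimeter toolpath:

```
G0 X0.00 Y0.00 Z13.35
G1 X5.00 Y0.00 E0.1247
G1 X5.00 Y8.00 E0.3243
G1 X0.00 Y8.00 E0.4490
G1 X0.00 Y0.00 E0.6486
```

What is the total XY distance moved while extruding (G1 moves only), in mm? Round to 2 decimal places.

Sum the Euclidean lengths of each G1 segment: total = 26.00 mm.

26.00 mm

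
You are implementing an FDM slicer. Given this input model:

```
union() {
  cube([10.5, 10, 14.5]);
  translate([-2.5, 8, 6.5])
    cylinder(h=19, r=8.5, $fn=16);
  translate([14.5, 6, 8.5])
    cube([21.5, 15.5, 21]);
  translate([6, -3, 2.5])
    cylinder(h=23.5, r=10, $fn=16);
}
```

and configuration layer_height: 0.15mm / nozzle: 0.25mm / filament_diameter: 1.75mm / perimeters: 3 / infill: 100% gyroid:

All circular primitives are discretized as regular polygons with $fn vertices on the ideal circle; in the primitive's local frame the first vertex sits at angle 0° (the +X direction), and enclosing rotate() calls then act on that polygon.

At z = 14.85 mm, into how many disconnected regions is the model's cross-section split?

At z = 14.85 mm: the cube is not intersected at this z (z outside [0, 14.5]); the r=8.5 cylinder at (-2.5, 8) contributes a regular 16-gon of circumradius 8.5; the cube at (14.5, 6) is present — its section is the full 21.5×15.5 rectangle; the cylinder at (6, -3): section is a regular 16-gon, circumradius r=10; Merging all regions: the regions partially overlap (shared area 35.21 mm²), so overlapping operands fuse into one piece — 2 connected regions. The result has 2 disconnected regions.

2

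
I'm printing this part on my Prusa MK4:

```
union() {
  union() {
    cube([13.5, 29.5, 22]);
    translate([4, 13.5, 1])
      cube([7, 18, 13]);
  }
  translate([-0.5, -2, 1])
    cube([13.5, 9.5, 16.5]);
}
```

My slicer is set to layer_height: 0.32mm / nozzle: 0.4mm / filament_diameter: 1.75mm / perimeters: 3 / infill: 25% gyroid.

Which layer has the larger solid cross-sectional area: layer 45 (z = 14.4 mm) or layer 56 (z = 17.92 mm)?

Layer 45 (z = 14.4): the cube (footprint 13.5×29.5) is included at this height (area 398.25 mm²); the cube at (4, 13.5) is not intersected at this z (z outside [1, 14]); Taking the union: only the 13.5×29.5 cube is present, so the union is just that shape — area = 398.25 mm²; the 13.5×9.5 cube at (-0.5, -2) contributes its full rectangle (area 128.25 mm²); Merging all regions: the regions partially overlap — summed areas 526.50 mm² minus the doubly-counted overlap 97.50 mm² gives 429.00 mm² — area = 429.00 mm². So its area = 429.00 mm². Layer 56 (z = 17.92): the 13.5×29.5 cube contributes its full rectangle (area 398.25 mm²); the cube at (4, 13.5) is not intersected at this z (z outside [1, 14]); Combining (union): only the 13.5×29.5 cube is present, so the union is just that shape — area = 398.25 mm²; the cube at (-0.5, -2) is absent (z outside [1, 17.5]); Taking the union: only that combined region is present, so the union is just that shape — area = 398.25 mm². So its area = 398.25 mm². Layer 45 is larger (429.00 vs 398.25 mm²).

layer 45 (z = 14.4 mm)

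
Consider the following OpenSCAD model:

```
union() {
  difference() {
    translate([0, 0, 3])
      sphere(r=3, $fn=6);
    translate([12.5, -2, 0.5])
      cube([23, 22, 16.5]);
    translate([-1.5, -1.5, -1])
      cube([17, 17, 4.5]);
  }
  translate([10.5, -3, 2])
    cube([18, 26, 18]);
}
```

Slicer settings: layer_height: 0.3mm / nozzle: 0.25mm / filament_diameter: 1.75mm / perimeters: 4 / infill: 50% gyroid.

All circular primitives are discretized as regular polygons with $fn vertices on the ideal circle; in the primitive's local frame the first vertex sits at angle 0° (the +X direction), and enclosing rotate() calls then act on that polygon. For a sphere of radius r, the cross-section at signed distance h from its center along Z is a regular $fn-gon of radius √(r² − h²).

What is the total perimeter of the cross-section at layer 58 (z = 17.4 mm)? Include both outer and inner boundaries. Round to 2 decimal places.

88.00 mm

At z = 17.4 mm: the sphere does not reach this height (|z−center|=14.400 > r=3); the cube at (12.5, -2) is not intersected at this z (z outside [0.5, 17]); the cube at (-1.5, -1.5) is not intersected at this z (z outside [-1, 3.5]); After the difference (first − rest): the first operand is absent here, so nothing remains; the cube at (10.5, -3) (footprint 18×26) is included at this height (perimeter 88.00 mm); Merging all regions: only the 18×26 cube at (10.5, -3) is present, so the union is just that shape — boundary = 88.00 mm. Overall, the cross-section is a single solid region. Total boundary length (outer) = 88.00 mm.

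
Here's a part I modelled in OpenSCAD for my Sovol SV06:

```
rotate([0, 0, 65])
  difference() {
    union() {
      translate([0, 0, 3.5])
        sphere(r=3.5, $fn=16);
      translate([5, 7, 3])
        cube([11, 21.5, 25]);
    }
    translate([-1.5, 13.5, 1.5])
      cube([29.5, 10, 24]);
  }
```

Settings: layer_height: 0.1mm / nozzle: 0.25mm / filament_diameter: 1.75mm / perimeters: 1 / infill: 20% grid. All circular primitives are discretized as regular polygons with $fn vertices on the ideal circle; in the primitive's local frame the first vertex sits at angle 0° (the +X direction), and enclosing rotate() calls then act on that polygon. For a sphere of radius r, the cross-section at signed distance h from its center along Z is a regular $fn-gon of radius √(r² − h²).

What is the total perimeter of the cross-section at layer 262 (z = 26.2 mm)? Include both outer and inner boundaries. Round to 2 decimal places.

At z = 26.2 mm: the sphere is not intersected at this z (|z−center|=22.700 > r=3.5); the cube at (5, 7) is present — its section is the full 11×21.5 rectangle (perimeter 65.00 mm); Merging all regions: only the 11×21.5 cube at (5, 7) is present, so the union is just that shape — boundary = 65.00 mm; the cube at (-1.5, 13.5) is not intersected at this z (z outside [1.5, 25.5]); Taking the first minus the rest: none of the subtracted shapes is present at this height, so that combined region is unchanged — boundary = 65.00 mm; (rotated 65° about Z; rotation is an isometry so areas/perimeters/island counts are preserved). Overall, the cross-section is a single solid region. Total boundary length (outer) = 65.00 mm.

65.00 mm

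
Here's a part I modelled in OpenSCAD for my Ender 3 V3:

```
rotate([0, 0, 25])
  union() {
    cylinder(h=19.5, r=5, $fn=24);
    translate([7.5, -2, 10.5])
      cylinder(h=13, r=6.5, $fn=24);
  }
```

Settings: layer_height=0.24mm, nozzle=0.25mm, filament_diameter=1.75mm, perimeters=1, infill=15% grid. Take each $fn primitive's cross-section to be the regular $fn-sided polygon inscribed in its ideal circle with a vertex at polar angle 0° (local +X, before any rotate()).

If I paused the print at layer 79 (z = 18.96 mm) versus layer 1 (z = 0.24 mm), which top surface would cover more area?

layer 79 (z = 18.96 mm)

Layer 79 (z = 18.96): the r=5 cylinder contributes a regular 24-gon of circumradius 5 (area = (24/2)·5.000²·sin(360°/24) = 77.65 mm²); the r=6.5 cylinder at (7.5, -2) gives a regular 24-gon of circumradius 6.5 (constant along its height) (area = (24/2)·6.500²·sin(360°/24) = 131.22 mm²); Combining (union): the regions partially overlap — summed areas 208.87 mm² minus the doubly-counted overlap 21.02 mm² gives 187.85 mm² — area = 187.85 mm²; (rotated 25° about Z; rotation is an isometry so areas/perimeters/island counts are preserved). So its area = 187.85 mm². Layer 1 (z = 0.24): the cylinder: section is a regular 24-gon, circumradius r=5 (area = (24/2)·5.000²·sin(360°/24) = 77.65 mm²); the cylinder at (7.5, -2) is absent (z outside [10.5, 23.5]); Merging all regions: only the r=5 cylinder is present, so the union is just that shape — area = 77.65 mm²; (whole slice rotated 25° about Z — lengths, areas and connectivity unchanged). So its area = 77.65 mm². Layer 79 is larger (187.85 vs 77.65 mm²).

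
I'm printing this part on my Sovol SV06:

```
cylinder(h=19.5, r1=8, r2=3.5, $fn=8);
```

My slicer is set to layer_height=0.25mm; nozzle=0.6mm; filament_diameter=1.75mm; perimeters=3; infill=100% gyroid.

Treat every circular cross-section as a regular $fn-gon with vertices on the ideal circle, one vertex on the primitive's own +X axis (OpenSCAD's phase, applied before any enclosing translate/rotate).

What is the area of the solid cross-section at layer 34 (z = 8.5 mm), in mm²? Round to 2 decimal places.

At z = 8.5 mm: the cone contributes a regular 8-gon of circumradius 6.038 (interpolated between r1=8 and r2=3.5 at t=0.436) (area = (8/2)·6.038²·sin(360°/8) = 103.13 mm²). Overall, the cross-section is a single solid region. Net area = 103.13 mm².

103.13 mm²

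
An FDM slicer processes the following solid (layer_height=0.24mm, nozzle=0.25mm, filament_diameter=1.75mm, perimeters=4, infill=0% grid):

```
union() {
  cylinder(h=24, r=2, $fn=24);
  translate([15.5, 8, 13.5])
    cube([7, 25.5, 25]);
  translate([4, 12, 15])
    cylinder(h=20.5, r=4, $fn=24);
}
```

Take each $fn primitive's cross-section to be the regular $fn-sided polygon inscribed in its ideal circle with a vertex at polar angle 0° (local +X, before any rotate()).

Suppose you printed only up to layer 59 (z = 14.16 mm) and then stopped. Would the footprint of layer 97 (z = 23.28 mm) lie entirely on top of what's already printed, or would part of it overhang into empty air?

Compare the two slices. At z = 14.16: the r=2 cylinder gives a regular 24-gon of circumradius 2 (constant along its height) (area = (24/2)·2.000²·sin(360°/24) = 12.42 mm²); the cube at (15.5, 8) (footprint 7×25.5) is included at this height (area 178.50 mm²); the cylinder at (4, 12) is not intersected at this z (z outside [15, 35.5]); Merging all regions: the 2 present regions are separate (no shared area or edge), so areas and boundary lengths simply add and each stays a separate island — area = 190.92 mm². At z = 23.28: the cylinder: section is a regular 24-gon, circumradius r=2 (area = (24/2)·2.000²·sin(360°/24) = 12.42 mm²); the cube at (15.5, 8) (footprint 7×25.5) is included at this height (area 178.50 mm²); the r=4 cylinder at (4, 12) gives a regular 24-gon of circumradius 4 (constant along its height) (area = (24/2)·4.000²·sin(360°/24) = 49.69 mm²); Merging all regions: the 3 present regions are separate (no shared area or edge), so areas and boundary lengths simply add and each stays a separate island — area = 240.62 mm². Checking containment: at z = 23.28 the cross-section extends beyond the z = 14.16 cross-section by about 49.69 mm².

part overhangs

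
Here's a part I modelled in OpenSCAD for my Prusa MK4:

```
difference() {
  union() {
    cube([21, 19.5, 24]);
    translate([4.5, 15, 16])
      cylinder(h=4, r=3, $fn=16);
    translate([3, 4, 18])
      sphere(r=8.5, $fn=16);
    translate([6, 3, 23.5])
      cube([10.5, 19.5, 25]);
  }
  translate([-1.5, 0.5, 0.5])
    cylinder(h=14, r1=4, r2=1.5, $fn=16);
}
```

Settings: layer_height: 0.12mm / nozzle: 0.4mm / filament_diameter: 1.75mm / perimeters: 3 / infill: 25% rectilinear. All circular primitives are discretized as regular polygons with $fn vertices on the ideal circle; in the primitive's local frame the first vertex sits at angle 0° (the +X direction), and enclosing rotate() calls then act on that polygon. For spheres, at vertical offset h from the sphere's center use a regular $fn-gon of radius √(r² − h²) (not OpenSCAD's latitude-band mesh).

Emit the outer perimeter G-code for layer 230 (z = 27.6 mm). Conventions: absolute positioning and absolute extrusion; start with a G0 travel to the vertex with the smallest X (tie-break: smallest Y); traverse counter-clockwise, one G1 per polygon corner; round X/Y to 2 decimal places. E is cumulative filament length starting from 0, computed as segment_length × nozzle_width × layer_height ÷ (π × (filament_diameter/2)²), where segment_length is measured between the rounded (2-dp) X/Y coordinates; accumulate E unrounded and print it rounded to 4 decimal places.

G0 X6.00 Y3.00 Z27.60
G1 X16.50 Y3.00 E0.2095
G1 X16.50 Y22.50 E0.5987
G1 X6.00 Y22.50 E0.8082
G1 X6.00 Y3.00 E1.1974

At z = 27.6 mm: the cube is absent (z outside [0, 24]); the cylinder at (4.5, 15) is not intersected at this z (z outside [16, 20]); the sphere at (3, 4) is absent (|z−center|=9.600 > r=8.5); the cube at (6, 3) (footprint 10.5×19.5) is included at this height; Taking the union: only the 10.5×19.5 cube at (6, 3) is present, so the union is just that shape — 1 connected region; the cone at (-1.5, 0.5) does not reach this height (z outside [0.5, 14.5]); After the difference (first − rest): none of the subtracted shapes is present at this height, so that combined region is unchanged — 1 connected region. The outline is a single polygon with 4 vertices. Extrusion per mm of travel: 0.4 × 0.12 / (π × 0.875²) = 0.019956. Accumulating E over each segment gives final E = 1.1974.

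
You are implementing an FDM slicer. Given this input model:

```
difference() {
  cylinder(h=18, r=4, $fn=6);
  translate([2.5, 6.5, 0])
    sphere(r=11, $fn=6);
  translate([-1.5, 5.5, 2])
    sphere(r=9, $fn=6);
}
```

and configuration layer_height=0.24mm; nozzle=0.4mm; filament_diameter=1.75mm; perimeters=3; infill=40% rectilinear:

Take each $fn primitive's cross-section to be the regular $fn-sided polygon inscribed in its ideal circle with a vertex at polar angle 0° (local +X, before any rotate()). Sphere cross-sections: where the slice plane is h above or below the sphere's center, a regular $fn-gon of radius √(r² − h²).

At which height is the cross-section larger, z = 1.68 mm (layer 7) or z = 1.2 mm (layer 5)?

Layer 7 (z = 1.68): the r=4 cylinder gives a regular 6-gon of circumradius 4 (constant along its height) (area = (6/2)·4.000²·sin(360°/6) = 41.57 mm²); the r=11 sphere at (2.5, 6.5) contributes a regular 6-gon of circumradius √(11²−1.68²) = 10.871 (area = (6/2)·10.871²·sin(360°/6) = 307.03 mm²); the r=9 sphere at (-1.5, 5.5) slices to a regular 6-gon of circumradius 8.994 (√(r²−h²) with h=0.32 from center) (area = (6/2)·8.994²·sin(360°/6) = 210.18 mm²); Subtracting the remaining from the first: starting from the r=4 cylinder (41.57 mm²), the r=11 sphere at (2.5, 6.5) partially overlaps it — only the 39.20 mm² overlap (of its 307.03 mm²) is removed, clipping the outline; the r=9 sphere at (-1.5, 5.5) misses the remaining region (no effect) — area = 2.37 mm². So its area = 2.37 mm². Layer 5 (z = 1.2): the r=4 cylinder gives a regular 6-gon of circumradius 4 (constant along its height) (area = (6/2)·4.000²·sin(360°/6) = 41.57 mm²); the r=11 sphere at (2.5, 6.5) slices to a regular 6-gon of circumradius 10.934 (√(r²−h²) with h=1.2 from center) (area = (6/2)·10.934²·sin(360°/6) = 310.63 mm²); the sphere at (-1.5, 5.5): section is a regular 6-gon, circumradius = √(r²−h²) = √(9²−0.8²) = 8.964 (area = (6/2)·8.964²·sin(360°/6) = 208.78 mm²); Subtracting the remaining from the first: starting from the r=4 cylinder (41.57 mm²), the r=11 sphere at (2.5, 6.5) partially overlaps it — only the 39.45 mm² overlap (of its 310.63 mm²) is removed, clipping the outline; the r=9 sphere at (-1.5, 5.5) misses the remaining region (no effect) — area = 2.12 mm². So its area = 2.12 mm². Layer 7 is larger (2.37 vs 2.12 mm²).

layer 7 (z = 1.68 mm)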